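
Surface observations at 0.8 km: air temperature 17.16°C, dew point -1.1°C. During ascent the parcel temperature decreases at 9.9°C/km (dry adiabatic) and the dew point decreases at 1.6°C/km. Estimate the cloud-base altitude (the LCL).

3 km

T and T_d converge at 9.9 − 1.6 = 8.3°C per km
Height above start = (17.16 − (-1.1)) / 8.3 = 2.2 km
LCL altitude = 800 m + 2200 m = 3000 m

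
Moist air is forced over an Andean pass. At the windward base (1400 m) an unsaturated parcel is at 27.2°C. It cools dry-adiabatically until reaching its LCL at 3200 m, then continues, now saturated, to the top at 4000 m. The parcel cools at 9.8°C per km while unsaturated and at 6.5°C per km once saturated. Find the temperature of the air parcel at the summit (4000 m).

1400 → 3200 m (dry, 9.8°C/km): ΔT = -9.8 × 1.8 = -17.64°C → T = 9.56°C
3200 → 4000 m (saturated, 6.5°C/km): ΔT = -6.5 × 0.8 = -5.2°C → T = 4.36°C

4.36°C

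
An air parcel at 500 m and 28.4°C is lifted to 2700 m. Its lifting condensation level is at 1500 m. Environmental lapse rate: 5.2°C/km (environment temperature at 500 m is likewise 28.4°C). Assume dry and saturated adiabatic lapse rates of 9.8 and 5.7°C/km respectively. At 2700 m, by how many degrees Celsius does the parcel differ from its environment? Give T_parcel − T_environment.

Parcel:
  Dry to 1500 m: -9.8 × 1 km = -9.8°C, so T = 18.6°C.
  Saturated to 2700 m: -5.7 × 1.2 km = -6.84°C, so T = 11.76°C.
Environment:
  Environment to 2700 m: -5.2 × 2.2 km = -11.44°C, so T = 16.96°C.
T_parcel − T_env = 11.76 − 16.96 = -5.2°C

-5.2°C (parcel cooler than environment)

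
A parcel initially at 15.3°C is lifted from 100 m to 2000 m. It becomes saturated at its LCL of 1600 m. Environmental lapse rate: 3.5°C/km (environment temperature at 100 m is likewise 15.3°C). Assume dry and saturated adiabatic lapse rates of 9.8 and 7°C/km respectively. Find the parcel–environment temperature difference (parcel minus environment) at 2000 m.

-10.85°C (parcel cooler than environment)

Parcel:
  100 → 1600 m (dry, 9.8°C/km): ΔT = -9.8 × 1.5 = -14.7°C → T = 0.6°C
  1600 → 2000 m (saturated, 7°C/km): ΔT = -7 × 0.4 = -2.8°C → T = -2.2°C
Environment:
  100 → 2000 m (environment, 3.5°C/km): ΔT = -3.5 × 1.9 = -6.65°C → T = 8.65°C
T_parcel − T_env = -2.2 − 8.65 = -10.85°C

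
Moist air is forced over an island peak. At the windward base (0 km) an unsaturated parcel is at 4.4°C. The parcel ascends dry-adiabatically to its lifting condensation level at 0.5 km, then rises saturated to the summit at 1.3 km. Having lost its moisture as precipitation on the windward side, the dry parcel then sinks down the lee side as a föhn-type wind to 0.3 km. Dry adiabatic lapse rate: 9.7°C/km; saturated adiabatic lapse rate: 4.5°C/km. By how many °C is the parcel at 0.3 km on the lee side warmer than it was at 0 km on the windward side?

+1.25°C

0–500 m, dry: Δz = 0.5 km ⇒ ΔT = -4.85°C; T = -0.45°C
500–1300 m, saturated: Δz = 0.8 km ⇒ ΔT = -3.6°C; T = -4.05°C
1300–300 m, dry descent: Δz = 1 km ⇒ ΔT = +9.7°C; T = 5.65°C
Net change vs windward start: 5.65 − 4.4 = +1.25°C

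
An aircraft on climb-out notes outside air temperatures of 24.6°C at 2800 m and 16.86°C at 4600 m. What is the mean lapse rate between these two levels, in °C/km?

4.3°C/km

Γ = −ΔT/Δz = (24.6 − 16.86) / (4600 − 2800) m
  = 7.74°C / 1.8 km = 4.3°C/km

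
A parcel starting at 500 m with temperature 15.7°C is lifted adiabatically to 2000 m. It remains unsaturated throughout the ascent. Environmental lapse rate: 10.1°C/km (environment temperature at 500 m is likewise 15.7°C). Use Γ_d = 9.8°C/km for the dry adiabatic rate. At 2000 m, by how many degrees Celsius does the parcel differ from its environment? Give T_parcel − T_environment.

+0.45°C (parcel warmer than environment)

Parcel:
  500–2000 m, dry: Δz = 1.5 km ⇒ ΔT = -14.7°C; T = 1°C
Environment:
  500–2000 m, environment: Δz = 1.5 km ⇒ ΔT = -15.15°C; T = 0.55°C
T_parcel − T_env = 1 − 0.55 = +0.45°C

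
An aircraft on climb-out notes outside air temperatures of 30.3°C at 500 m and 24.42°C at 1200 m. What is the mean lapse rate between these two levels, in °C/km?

8.4°C/km

Γ = −ΔT/Δz = (30.3 − 24.42) / (1200 − 500) m
  = 5.88°C / 0.7 km = 8.4°C/km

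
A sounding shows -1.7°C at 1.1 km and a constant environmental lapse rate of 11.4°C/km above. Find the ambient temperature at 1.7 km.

Environmental to 1700 m: -11.4 × 0.6 km = -6.84°C, so T = -8.54°C.

-8.54°C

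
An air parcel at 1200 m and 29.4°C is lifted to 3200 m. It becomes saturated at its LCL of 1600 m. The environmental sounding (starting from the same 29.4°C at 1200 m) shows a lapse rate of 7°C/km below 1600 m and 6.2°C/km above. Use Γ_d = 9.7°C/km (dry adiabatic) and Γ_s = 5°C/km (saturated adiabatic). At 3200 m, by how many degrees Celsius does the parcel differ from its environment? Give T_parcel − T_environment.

Parcel:
  Dry to 1600 m: -9.7 × 0.4 km = -3.88°C, so T = 25.52°C.
  Saturated to 3200 m: -5 × 1.6 km = -8°C, so T = 17.52°C.
Environment:
  Environment, lower layer to 1600 m: -7 × 0.4 km = -2.8°C, so T = 26.6°C.
  Environment, upper layer to 3200 m: -6.2 × 1.6 km = -9.92°C, so T = 16.68°C.
T_parcel − T_env = 17.52 − 16.68 = +0.84°C

+0.84°C (parcel warmer than environment)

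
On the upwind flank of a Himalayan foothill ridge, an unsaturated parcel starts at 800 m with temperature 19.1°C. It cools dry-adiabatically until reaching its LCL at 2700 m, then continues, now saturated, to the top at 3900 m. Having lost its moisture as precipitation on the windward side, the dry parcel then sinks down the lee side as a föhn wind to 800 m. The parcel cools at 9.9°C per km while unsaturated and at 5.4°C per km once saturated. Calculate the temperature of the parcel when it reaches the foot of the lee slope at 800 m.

24.5°C

800–2700 m, dry: Δz = 1.9 km ⇒ ΔT = -18.81°C; T = 0.29°C
2700–3900 m, saturated: Δz = 1.2 km ⇒ ΔT = -6.48°C; T = -6.19°C
3900–800 m, dry descent: Δz = 3.1 km ⇒ ΔT = +30.69°C; T = 24.5°C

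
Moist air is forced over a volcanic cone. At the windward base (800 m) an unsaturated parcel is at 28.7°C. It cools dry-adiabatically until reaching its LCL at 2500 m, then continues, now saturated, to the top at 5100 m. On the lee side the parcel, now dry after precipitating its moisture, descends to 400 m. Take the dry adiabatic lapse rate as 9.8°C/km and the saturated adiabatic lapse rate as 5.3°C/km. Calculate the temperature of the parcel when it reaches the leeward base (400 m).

From 800 m to 2500 m (dry): cools by 9.8 × 1.7 = 16.66°C, giving 12.04°C.
From 2500 m to 5100 m (saturated): cools by 5.3 × 2.6 = 13.78°C, giving -1.74°C.
From 5100 m to 400 m (dry descent): warms by 9.8 × 4.7 = 46.06°C, giving 44.32°C.

44.32°C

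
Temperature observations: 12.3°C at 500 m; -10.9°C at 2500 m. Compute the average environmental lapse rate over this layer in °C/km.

11.6°C/km

Γ = −ΔT/Δz = (12.3 − (-10.9)) / (2500 − 500) m
  = 23.2°C / 2 km = 11.6°C/km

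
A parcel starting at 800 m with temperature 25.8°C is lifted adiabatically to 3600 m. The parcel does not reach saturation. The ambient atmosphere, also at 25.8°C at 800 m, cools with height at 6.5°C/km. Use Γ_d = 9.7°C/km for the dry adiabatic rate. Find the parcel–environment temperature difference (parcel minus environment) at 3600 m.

-8.96°C (parcel cooler than environment)

Parcel:
  From 800 m to 3600 m (dry): cools by 9.7 × 2.8 = 27.16°C, giving -1.36°C.
Environment:
  From 800 m to 3600 m (environment): cools by 6.5 × 2.8 = 18.2°C, giving 7.6°C.
T_parcel − T_env = -1.36 − 7.6 = -8.96°C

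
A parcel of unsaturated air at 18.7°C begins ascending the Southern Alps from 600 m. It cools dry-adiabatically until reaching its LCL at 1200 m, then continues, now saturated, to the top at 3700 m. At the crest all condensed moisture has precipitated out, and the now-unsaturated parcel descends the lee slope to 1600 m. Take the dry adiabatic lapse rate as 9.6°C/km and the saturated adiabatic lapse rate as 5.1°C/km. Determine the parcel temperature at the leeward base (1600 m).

20.35°C

600 → 1200 m (dry, 9.6°C/km): ΔT = -9.6 × 0.6 = -5.76°C → T = 12.94°C
1200 → 3700 m (saturated, 5.1°C/km): ΔT = -5.1 × 2.5 = -12.75°C → T = 0.19°C
3700 → 1600 m (dry descent, 9.6°C/km): ΔT = +9.6 × 2.1 = +20.16°C → T = 20.35°C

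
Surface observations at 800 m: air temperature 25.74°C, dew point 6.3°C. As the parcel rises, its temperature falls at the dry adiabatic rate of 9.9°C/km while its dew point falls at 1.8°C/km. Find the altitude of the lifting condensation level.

3200 m

T and T_d converge at 9.9 − 1.8 = 8.1°C per km
Height above start = (25.74 − 6.3) / 8.1 = 2.4 km
LCL altitude = 800 m + 2400 m = 3200 m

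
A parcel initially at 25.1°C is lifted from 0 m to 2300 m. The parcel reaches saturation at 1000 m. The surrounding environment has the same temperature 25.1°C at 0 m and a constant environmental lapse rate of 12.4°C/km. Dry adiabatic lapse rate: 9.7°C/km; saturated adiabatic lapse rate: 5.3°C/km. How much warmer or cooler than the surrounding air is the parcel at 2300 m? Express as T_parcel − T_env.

Parcel:
  Dry to 1000 m: -9.7 × 1 km = -9.7°C, so T = 15.4°C.
  Saturated to 2300 m: -5.3 × 1.3 km = -6.89°C, so T = 8.51°C.
Environment:
  Environment to 2300 m: -12.4 × 2.3 km = -28.52°C, so T = -3.42°C.
T_parcel − T_env = 8.51 − (-3.42) = +11.93°C

+11.93°C (parcel warmer than environment)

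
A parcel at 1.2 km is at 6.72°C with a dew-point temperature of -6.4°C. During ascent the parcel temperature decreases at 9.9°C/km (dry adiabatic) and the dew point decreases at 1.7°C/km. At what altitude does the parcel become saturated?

2.8 km

T and T_d converge at 9.9 − 1.7 = 8.2°C per km
Height above start = (6.72 − (-6.4)) / 8.2 = 1.6 km
LCL altitude = 1200 m + 1600 m = 2800 m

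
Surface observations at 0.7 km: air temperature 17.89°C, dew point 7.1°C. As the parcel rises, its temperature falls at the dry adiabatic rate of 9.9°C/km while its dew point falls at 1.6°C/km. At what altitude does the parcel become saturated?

2 km

T and T_d converge at 9.9 − 1.6 = 8.3°C per km
Height above start = (17.89 − 7.1) / 8.3 = 1.3 km
LCL altitude = 700 m + 1300 m = 2000 m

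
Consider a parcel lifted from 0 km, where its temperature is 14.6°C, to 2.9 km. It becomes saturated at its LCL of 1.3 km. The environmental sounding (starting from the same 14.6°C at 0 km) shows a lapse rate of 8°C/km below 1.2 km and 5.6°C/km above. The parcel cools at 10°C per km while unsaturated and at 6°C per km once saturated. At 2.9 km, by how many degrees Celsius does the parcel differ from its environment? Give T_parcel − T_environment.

-3.48°C (parcel cooler than environment)

Parcel:
  From 0 m to 1300 m (dry): cools by 10 × 1.3 = 13°C, giving 1.6°C.
  From 1300 m to 2900 m (saturated): cools by 6 × 1.6 = 9.6°C, giving -8°C.
Environment:
  From 0 m to 1200 m (environment, lower layer): cools by 8 × 1.2 = 9.6°C, giving 5°C.
  From 1200 m to 2900 m (environment, upper layer): cools by 5.6 × 1.7 = 9.52°C, giving -4.52°C.
T_parcel − T_env = -8 − (-4.52) = -3.48°C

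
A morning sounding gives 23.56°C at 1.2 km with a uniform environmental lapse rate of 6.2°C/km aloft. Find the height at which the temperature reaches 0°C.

5 km

Height above start = (23.56 − 0) / 6.2 = 3.8 km
Altitude = 1200 m + 3800 m = 5000 m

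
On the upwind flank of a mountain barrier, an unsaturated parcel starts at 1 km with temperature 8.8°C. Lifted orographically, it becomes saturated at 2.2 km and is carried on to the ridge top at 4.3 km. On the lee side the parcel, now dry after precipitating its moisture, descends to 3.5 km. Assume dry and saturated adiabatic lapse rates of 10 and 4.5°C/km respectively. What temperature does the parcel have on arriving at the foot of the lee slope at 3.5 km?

-4.65°C

1000 → 2200 m (dry, 10°C/km): ΔT = -10 × 1.2 = -12°C → T = -3.2°C
2200 → 4300 m (saturated, 4.5°C/km): ΔT = -4.5 × 2.1 = -9.45°C → T = -12.65°C
4300 → 3500 m (dry descent, 10°C/km): ΔT = +10 × 0.8 = +8°C → T = -4.65°C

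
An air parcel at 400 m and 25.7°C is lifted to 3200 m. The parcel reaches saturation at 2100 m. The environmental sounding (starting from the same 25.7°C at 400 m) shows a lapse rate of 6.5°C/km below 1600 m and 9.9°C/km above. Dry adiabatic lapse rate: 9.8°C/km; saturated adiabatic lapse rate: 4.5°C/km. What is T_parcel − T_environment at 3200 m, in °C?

+2.03°C (parcel warmer than environment)

Parcel:
  400 → 2100 m (dry, 9.8°C/km): ΔT = -9.8 × 1.7 = -16.66°C → T = 9.04°C
  2100 → 3200 m (saturated, 4.5°C/km): ΔT = -4.5 × 1.1 = -4.95°C → T = 4.09°C
Environment:
  400 → 1600 m (environment, lower layer, 6.5°C/km): ΔT = -6.5 × 1.2 = -7.8°C → T = 17.9°C
  1600 → 3200 m (environment, upper layer, 9.9°C/km): ΔT = -9.9 × 1.6 = -15.84°C → T = 2.06°C
T_parcel − T_env = 4.09 − 2.06 = +2.03°C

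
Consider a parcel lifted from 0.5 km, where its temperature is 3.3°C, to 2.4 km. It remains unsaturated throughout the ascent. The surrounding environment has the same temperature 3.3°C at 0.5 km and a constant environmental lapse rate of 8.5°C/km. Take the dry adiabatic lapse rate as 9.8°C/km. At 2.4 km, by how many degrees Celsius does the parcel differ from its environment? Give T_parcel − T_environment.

-2.47°C (parcel cooler than environment)

Parcel:
  500 → 2400 m (dry, 9.8°C/km): ΔT = -9.8 × 1.9 = -18.62°C → T = -15.32°C
Environment:
  500 → 2400 m (environment, 8.5°C/km): ΔT = -8.5 × 1.9 = -16.15°C → T = -12.85°C
T_parcel − T_env = -15.32 − (-12.85) = -2.47°C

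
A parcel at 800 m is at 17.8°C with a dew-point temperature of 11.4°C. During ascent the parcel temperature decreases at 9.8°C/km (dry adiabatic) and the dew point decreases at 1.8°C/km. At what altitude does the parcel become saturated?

1600 m

T and T_d converge at 9.8 − 1.8 = 8°C per km
Height above start = (17.8 − 11.4) / 8 = 0.8 km
LCL altitude = 800 m + 800 m = 1600 m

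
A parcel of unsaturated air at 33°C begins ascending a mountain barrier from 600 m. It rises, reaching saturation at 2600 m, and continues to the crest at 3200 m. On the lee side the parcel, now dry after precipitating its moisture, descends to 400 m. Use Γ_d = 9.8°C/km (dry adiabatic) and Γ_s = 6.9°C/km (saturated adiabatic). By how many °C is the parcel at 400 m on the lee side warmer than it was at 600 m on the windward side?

600 → 2600 m (dry, 9.8°C/km): ΔT = -9.8 × 2 = -19.6°C → T = 13.4°C
2600 → 3200 m (saturated, 6.9°C/km): ΔT = -6.9 × 0.6 = -4.14°C → T = 9.26°C
3200 → 400 m (dry descent, 9.8°C/km): ΔT = +9.8 × 2.8 = +27.44°C → T = 36.7°C
Net change vs windward start: 36.7 − 33 = +3.7°C

+3.7°C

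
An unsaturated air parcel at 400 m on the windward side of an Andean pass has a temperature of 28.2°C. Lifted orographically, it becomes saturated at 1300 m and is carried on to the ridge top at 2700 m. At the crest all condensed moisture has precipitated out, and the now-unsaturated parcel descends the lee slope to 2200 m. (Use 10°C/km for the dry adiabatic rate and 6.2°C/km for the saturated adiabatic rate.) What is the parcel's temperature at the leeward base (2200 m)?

From 400 m to 1300 m (dry): cools by 10 × 0.9 = 9°C, giving 19.2°C.
From 1300 m to 2700 m (saturated): cools by 6.2 × 1.4 = 8.68°C, giving 10.52°C.
From 2700 m to 2200 m (dry descent): warms by 10 × 0.5 = 5°C, giving 15.52°C.

15.52°C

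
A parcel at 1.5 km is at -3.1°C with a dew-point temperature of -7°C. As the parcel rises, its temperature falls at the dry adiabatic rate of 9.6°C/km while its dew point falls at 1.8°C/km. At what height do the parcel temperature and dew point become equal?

2 km

T and T_d converge at 9.6 − 1.8 = 7.8°C per km
Height above start = (-3.1 − (-7)) / 7.8 = 0.5 km
LCL altitude = 1500 m + 500 m = 2000 m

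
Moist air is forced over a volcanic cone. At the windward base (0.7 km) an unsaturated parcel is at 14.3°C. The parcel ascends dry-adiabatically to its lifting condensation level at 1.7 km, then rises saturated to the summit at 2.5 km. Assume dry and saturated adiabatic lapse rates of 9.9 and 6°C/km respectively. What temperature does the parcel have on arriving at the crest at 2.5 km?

-0.4°C

700–1700 m, dry: Δz = 1 km ⇒ ΔT = -9.9°C; T = 4.4°C
1700–2500 m, saturated: Δz = 0.8 km ⇒ ΔT = -4.8°C; T = -0.4°C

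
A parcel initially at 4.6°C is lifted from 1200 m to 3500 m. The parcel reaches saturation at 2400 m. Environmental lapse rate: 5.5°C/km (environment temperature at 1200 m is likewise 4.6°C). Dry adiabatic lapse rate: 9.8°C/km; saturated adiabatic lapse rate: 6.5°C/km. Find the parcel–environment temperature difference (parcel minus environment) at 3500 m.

Parcel:
  Dry to 2400 m: -9.8 × 1.2 km = -11.76°C, so T = -7.16°C.
  Saturated to 3500 m: -6.5 × 1.1 km = -7.15°C, so T = -14.31°C.
Environment:
  Environment to 3500 m: -5.5 × 2.3 km = -12.65°C, so T = -8.05°C.
T_parcel − T_env = -14.31 − (-8.05) = -6.26°C

-6.26°C (parcel cooler than environment)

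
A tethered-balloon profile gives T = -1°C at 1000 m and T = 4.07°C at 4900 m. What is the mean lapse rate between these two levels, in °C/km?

Γ = −ΔT/Δz = (-1 − 4.07) / (4900 − 1000) m
  = -5.07°C / 3.9 km = -1.3°C/km

-1.3°C/km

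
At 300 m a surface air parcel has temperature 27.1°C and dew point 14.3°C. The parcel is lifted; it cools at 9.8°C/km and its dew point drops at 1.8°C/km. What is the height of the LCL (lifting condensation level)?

1900 m

T and T_d converge at 9.8 − 1.8 = 8°C per km
Height above start = (27.1 − 14.3) / 8 = 1.6 km
LCL altitude = 300 m + 1600 m = 1900 m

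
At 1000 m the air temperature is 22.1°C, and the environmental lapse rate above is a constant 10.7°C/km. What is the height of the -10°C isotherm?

4000 m

Height above start = (22.1 − (-10)) / 10.7 = 3 km
Altitude = 1000 m + 3000 m = 4000 m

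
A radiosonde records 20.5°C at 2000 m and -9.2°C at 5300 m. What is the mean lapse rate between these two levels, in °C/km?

9°C/km

Γ = −ΔT/Δz = (20.5 − (-9.2)) / (5300 − 2000) m
  = 29.7°C / 3.3 km = 9°C/km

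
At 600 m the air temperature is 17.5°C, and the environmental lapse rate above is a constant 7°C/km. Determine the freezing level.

Height above start = (17.5 − 0) / 7 = 2.5 km
Altitude = 600 m + 2500 m = 3100 m

3100 m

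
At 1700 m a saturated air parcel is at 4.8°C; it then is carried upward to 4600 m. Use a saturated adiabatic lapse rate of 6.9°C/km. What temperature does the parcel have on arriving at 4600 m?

-15.21°C

Saturated adiabatic to 4600 m: -6.9 × 2.9 km = -20.01°C, so T = -15.21°C.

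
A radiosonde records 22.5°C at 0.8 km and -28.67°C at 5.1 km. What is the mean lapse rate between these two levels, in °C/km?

Γ = −ΔT/Δz = (22.5 − (-28.67)) / (5100 − 800) m
  = 51.17°C / 4.3 km = 11.9°C/km

11.9°C/km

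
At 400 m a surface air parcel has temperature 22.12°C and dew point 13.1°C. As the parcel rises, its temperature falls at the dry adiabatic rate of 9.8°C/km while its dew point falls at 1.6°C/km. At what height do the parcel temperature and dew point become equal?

1500 m

T and T_d converge at 9.8 − 1.6 = 8.2°C per km
Height above start = (22.12 − 13.1) / 8.2 = 1.1 km
LCL altitude = 400 m + 1100 m = 1500 m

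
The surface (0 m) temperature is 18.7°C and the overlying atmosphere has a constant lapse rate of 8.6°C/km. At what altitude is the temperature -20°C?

4500 m

Height above start = (18.7 − (-20)) / 8.6 = 4.5 km
Altitude = 0 m + 4500 m = 4500 m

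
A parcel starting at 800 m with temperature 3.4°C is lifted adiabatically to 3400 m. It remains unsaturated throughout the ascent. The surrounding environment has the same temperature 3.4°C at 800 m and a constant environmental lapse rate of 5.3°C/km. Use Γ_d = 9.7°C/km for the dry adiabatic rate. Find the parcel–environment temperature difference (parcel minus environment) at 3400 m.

Parcel:
  From 800 m to 3400 m (dry): cools by 9.7 × 2.6 = 25.22°C, giving -21.82°C.
Environment:
  From 800 m to 3400 m (environment): cools by 5.3 × 2.6 = 13.78°C, giving -10.38°C.
T_parcel − T_env = -21.82 − (-10.38) = -11.44°C

-11.44°C (parcel cooler than environment)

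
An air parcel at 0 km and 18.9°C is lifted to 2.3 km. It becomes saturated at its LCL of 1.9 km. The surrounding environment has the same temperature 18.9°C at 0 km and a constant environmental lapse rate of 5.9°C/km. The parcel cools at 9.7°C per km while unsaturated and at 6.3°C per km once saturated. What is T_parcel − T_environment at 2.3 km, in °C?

-7.38°C (parcel cooler than environment)

Parcel:
  0–1900 m, dry: Δz = 1.9 km ⇒ ΔT = -18.43°C; T = 0.47°C
  1900–2300 m, saturated: Δz = 0.4 km ⇒ ΔT = -2.52°C; T = -2.05°C
Environment:
  0–2300 m, environment: Δz = 2.3 km ⇒ ΔT = -13.57°C; T = 5.33°C
T_parcel − T_env = -2.05 − 5.33 = -7.38°C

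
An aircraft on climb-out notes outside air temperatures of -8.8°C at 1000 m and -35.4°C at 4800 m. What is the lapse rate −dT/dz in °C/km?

Γ = −ΔT/Δz = (-8.8 − (-35.4)) / (4800 − 1000) m
  = 26.6°C / 3.8 km = 7°C/km

7°C/km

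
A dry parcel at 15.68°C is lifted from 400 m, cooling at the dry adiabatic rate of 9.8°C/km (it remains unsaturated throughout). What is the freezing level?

2000 m

Height above start = (15.68 − 0) / 9.8 = 1.6 km
Altitude = 400 m + 1600 m = 2000 m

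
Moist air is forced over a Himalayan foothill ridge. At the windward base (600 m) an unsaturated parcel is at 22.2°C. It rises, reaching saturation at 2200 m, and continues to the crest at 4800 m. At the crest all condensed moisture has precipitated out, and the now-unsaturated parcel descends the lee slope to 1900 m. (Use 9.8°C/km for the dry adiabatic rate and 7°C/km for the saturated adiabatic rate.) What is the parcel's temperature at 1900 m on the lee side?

16.74°C

Dry to 2200 m: -9.8 × 1.6 km = -15.68°C, so T = 6.52°C.
Saturated to 4800 m: -7 × 2.6 km = -18.2°C, so T = -11.68°C.
Dry descent to 1900 m: +9.8 × 2.9 km = +28.42°C, so T = 16.74°C.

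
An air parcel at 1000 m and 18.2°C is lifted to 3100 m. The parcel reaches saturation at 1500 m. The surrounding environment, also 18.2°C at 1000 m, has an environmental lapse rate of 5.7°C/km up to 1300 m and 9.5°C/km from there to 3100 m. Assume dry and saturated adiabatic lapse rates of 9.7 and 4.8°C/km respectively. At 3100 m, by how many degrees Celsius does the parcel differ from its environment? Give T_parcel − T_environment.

+6.28°C (parcel warmer than environment)

Parcel:
  1000–1500 m, dry: Δz = 0.5 km ⇒ ΔT = -4.85°C; T = 13.35°C
  1500–3100 m, saturated: Δz = 1.6 km ⇒ ΔT = -7.68°C; T = 5.67°C
Environment:
  1000–1300 m, environment, lower layer: Δz = 0.3 km ⇒ ΔT = -1.71°C; T = 16.49°C
  1300–3100 m, environment, upper layer: Δz = 1.8 km ⇒ ΔT = -17.1°C; T = -0.61°C
T_parcel − T_env = 5.67 − (-0.61) = +6.28°C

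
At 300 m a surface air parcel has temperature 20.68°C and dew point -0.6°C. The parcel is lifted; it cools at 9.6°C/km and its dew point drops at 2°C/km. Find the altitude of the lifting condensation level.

3100 m

T and T_d converge at 9.6 − 2 = 7.6°C per km
Height above start = (20.68 − (-0.6)) / 7.6 = 2.8 km
LCL altitude = 300 m + 2800 m = 3100 m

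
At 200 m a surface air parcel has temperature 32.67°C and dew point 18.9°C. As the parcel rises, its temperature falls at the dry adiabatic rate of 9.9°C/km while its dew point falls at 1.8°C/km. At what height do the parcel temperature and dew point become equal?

T and T_d converge at 9.9 − 1.8 = 8.1°C per km
Height above start = (32.67 − 18.9) / 8.1 = 1.7 km
LCL altitude = 200 m + 1700 m = 1900 m

1900 m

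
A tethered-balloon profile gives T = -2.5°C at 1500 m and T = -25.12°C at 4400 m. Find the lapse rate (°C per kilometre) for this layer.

7.8°C/km

Γ = −ΔT/Δz = (-2.5 − (-25.12)) / (4400 − 1500) m
  = 22.62°C / 2.9 km = 7.8°C/km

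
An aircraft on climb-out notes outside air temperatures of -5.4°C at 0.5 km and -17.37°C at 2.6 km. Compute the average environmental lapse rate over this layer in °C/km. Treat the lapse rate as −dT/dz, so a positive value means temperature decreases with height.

Γ = −ΔT/Δz = (-5.4 − (-17.37)) / (2600 − 500) m
  = 11.97°C / 2.1 km = 5.7°C/km

5.7°C/km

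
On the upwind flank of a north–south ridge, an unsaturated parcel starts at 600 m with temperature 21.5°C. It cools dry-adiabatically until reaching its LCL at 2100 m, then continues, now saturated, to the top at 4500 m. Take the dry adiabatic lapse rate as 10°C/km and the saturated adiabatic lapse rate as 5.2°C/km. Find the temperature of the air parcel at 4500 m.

-5.98°C

Dry to 2100 m: -10 × 1.5 km = -15°C, so T = 6.5°C.
Saturated to 4500 m: -5.2 × 2.4 km = -12.48°C, so T = -5.98°C.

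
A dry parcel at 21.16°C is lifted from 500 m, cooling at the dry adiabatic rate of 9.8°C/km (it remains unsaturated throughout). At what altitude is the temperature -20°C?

Height above start = (21.16 − (-20)) / 9.8 = 4.2 km
Altitude = 500 m + 4200 m = 4700 m

4700 m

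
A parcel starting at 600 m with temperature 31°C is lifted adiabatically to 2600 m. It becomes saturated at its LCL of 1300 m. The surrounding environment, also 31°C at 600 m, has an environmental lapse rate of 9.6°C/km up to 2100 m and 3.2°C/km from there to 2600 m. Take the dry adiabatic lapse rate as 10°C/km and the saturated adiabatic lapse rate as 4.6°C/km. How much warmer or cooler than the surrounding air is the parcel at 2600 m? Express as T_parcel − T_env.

Parcel:
  Dry to 1300 m: -10 × 0.7 km = -7°C, so T = 24°C.
  Saturated to 2600 m: -4.6 × 1.3 km = -5.98°C, so T = 18.02°C.
Environment:
  Environment, lower layer to 2100 m: -9.6 × 1.5 km = -14.4°C, so T = 16.6°C.
  Environment, upper layer to 2600 m: -3.2 × 0.5 km = -1.6°C, so T = 15°C.
T_parcel − T_env = 18.02 − 15 = +3.02°C

+3.02°C (parcel warmer than environment)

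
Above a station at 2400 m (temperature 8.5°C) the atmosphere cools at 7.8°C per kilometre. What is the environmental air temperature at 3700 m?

-1.64°C

2400 → 3700 m (environmental, 7.8°C/km): ΔT = -7.8 × 1.3 = -10.14°C → T = -1.64°C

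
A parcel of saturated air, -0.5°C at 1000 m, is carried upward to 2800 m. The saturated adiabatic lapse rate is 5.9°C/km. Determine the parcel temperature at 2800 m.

-11.12°C

1000–2800 m, saturated adiabatic: Δz = 1.8 km ⇒ ΔT = -10.62°C; T = -11.12°C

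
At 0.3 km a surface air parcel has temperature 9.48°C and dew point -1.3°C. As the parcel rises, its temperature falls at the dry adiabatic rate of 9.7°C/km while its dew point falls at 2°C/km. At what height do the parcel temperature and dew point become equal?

T and T_d converge at 9.7 − 2 = 7.7°C per km
Height above start = (9.48 − (-1.3)) / 7.7 = 1.4 km
LCL altitude = 300 m + 1400 m = 1700 m

1.7 km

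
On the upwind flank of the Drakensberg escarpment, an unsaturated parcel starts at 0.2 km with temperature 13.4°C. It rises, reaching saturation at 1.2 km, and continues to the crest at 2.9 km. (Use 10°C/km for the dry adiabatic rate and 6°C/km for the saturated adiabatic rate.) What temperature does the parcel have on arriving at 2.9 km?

-6.8°C

200 → 1200 m (dry, 10°C/km): ΔT = -10 × 1 = -10°C → T = 3.4°C
1200 → 2900 m (saturated, 6°C/km): ΔT = -6 × 1.7 = -10.2°C → T = -6.8°C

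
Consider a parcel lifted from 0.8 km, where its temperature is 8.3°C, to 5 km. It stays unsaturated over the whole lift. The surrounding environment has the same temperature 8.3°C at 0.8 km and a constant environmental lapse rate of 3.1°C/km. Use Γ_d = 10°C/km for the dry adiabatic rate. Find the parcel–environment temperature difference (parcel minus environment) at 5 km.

Parcel:
  Dry to 5000 m: -10 × 4.2 km = -42°C, so T = -33.7°C.
Environment:
  Environment to 5000 m: -3.1 × 4.2 km = -13.02°C, so T = -4.72°C.
T_parcel − T_env = -33.7 − (-4.72) = -28.98°C

-28.98°C (parcel cooler than environment)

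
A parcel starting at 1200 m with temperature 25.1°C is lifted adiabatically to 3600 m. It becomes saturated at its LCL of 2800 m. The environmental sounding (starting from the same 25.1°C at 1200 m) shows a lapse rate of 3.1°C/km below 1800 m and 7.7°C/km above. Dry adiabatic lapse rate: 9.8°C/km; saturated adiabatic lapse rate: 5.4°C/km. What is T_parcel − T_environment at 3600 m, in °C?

-4.28°C (parcel cooler than environment)

Parcel:
  1200–2800 m, dry: Δz = 1.6 km ⇒ ΔT = -15.68°C; T = 9.42°C
  2800–3600 m, saturated: Δz = 0.8 km ⇒ ΔT = -4.32°C; T = 5.1°C
Environment:
  1200–1800 m, environment, lower layer: Δz = 0.6 km ⇒ ΔT = -1.86°C; T = 23.24°C
  1800–3600 m, environment, upper layer: Δz = 1.8 km ⇒ ΔT = -13.86°C; T = 9.38°C
T_parcel − T_env = 5.1 − 9.38 = -4.28°C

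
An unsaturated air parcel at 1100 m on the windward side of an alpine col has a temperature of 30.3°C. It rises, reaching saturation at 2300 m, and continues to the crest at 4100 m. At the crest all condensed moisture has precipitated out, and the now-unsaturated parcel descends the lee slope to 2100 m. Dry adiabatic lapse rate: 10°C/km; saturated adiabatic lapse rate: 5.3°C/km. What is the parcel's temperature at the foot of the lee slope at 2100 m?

28.76°C

From 1100 m to 2300 m (dry): cools by 10 × 1.2 = 12°C, giving 18.3°C.
From 2300 m to 4100 m (saturated): cools by 5.3 × 1.8 = 9.54°C, giving 8.76°C.
From 4100 m to 2100 m (dry descent): warms by 10 × 2 = 20°C, giving 28.76°C.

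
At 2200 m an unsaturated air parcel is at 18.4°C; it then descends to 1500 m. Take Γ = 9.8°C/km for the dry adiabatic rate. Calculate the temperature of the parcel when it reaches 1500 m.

25.26°C

Dry adiabatic to 1500 m: +9.8 × 0.7 km = +6.86°C, so T = 25.26°C.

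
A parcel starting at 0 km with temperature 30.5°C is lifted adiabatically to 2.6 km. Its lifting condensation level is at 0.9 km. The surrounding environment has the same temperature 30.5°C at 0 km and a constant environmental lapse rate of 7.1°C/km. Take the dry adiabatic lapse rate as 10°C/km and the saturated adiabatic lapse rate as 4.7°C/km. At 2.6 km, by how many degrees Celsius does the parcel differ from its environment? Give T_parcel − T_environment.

+1.47°C (parcel warmer than environment)

Parcel:
  Dry to 900 m: -10 × 0.9 km = -9°C, so T = 21.5°C.
  Saturated to 2600 m: -4.7 × 1.7 km = -7.99°C, so T = 13.51°C.
Environment:
  Environment to 2600 m: -7.1 × 2.6 km = -18.46°C, so T = 12.04°C.
T_parcel − T_env = 13.51 − 12.04 = +1.47°C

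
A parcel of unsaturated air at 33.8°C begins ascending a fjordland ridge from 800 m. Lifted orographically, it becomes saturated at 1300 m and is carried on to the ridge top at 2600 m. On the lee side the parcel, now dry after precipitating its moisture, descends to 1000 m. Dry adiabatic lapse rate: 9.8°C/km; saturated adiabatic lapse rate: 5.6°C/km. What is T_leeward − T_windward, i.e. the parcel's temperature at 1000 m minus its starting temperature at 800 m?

+3.5°C

Dry to 1300 m: -9.8 × 0.5 km = -4.9°C, so T = 28.9°C.
Saturated to 2600 m: -5.6 × 1.3 km = -7.28°C, so T = 21.62°C.
Dry descent to 1000 m: +9.8 × 1.6 km = +15.68°C, so T = 37.3°C.
Net change vs windward start: 37.3 − 33.8 = +3.5°C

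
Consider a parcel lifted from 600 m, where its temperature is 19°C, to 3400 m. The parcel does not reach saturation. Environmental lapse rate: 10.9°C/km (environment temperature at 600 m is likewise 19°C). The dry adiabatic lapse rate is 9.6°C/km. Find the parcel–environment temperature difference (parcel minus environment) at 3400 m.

+3.64°C (parcel warmer than environment)

Parcel:
  600–3400 m, dry: Δz = 2.8 km ⇒ ΔT = -26.88°C; T = -7.88°C
Environment:
  600–3400 m, environment: Δz = 2.8 km ⇒ ΔT = -30.52°C; T = -11.52°C
T_parcel − T_env = -7.88 − (-11.52) = +3.64°C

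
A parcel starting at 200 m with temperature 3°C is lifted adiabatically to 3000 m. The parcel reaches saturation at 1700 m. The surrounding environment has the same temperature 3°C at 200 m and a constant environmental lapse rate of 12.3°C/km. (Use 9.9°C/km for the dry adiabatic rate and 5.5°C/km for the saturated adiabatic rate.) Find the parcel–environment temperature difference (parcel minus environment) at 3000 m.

+12.44°C (parcel warmer than environment)

Parcel:
  200–1700 m, dry: Δz = 1.5 km ⇒ ΔT = -14.85°C; T = -11.85°C
  1700–3000 m, saturated: Δz = 1.3 km ⇒ ΔT = -7.15°C; T = -19°C
Environment:
  200–3000 m, environment: Δz = 2.8 km ⇒ ΔT = -34.44°C; T = -31.44°C
T_parcel − T_env = -19 − (-31.44) = +12.44°C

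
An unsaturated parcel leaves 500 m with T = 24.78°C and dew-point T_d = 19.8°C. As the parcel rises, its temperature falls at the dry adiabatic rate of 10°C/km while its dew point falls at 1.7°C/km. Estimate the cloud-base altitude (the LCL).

1100 m

T and T_d converge at 10 − 1.7 = 8.3°C per km
Height above start = (24.78 − 19.8) / 8.3 = 0.6 km
LCL altitude = 500 m + 600 m = 1100 m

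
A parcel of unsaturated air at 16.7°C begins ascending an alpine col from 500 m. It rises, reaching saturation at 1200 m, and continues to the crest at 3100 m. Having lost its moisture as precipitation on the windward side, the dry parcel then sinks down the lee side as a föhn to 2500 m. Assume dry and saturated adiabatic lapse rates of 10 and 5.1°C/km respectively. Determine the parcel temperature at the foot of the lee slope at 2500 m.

6.01°C

500 → 1200 m (dry, 10°C/km): ΔT = -10 × 0.7 = -7°C → T = 9.7°C
1200 → 3100 m (saturated, 5.1°C/km): ΔT = -5.1 × 1.9 = -9.69°C → T = 0.01°C
3100 → 2500 m (dry descent, 10°C/km): ΔT = +10 × 0.6 = +6°C → T = 6.01°C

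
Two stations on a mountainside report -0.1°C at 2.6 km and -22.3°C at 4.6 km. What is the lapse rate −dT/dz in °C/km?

Γ = −ΔT/Δz = (-0.1 − (-22.3)) / (4600 − 2600) m
  = 22.2°C / 2 km = 11.1°C/km

11.1°C/km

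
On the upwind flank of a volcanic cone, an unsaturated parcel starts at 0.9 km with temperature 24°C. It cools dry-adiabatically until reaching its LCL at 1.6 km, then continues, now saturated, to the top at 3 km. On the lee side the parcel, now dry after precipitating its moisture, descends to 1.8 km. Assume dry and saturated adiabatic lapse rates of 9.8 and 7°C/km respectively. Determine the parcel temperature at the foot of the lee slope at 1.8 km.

Dry to 1600 m: -9.8 × 0.7 km = -6.86°C, so T = 17.14°C.
Saturated to 3000 m: -7 × 1.4 km = -9.8°C, so T = 7.34°C.
Dry descent to 1800 m: +9.8 × 1.2 km = +11.76°C, so T = 19.1°C.

19.1°C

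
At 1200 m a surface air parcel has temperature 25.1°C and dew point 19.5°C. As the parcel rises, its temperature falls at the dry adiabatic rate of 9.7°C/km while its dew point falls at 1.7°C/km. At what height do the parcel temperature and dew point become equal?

1900 m

T and T_d converge at 9.7 − 1.7 = 8°C per km
Height above start = (25.1 − 19.5) / 8 = 0.7 km
LCL altitude = 1200 m + 700 m = 1900 m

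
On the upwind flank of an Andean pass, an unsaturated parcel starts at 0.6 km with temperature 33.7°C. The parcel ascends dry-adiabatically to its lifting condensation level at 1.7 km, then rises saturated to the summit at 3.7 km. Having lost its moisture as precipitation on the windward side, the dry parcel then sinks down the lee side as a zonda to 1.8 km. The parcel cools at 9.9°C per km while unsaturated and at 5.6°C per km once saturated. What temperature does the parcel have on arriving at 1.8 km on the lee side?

Dry to 1700 m: -9.9 × 1.1 km = -10.89°C, so T = 22.81°C.
Saturated to 3700 m: -5.6 × 2 km = -11.2°C, so T = 11.61°C.
Dry descent to 1800 m: +9.9 × 1.9 km = +18.81°C, so T = 30.42°C.

30.42°C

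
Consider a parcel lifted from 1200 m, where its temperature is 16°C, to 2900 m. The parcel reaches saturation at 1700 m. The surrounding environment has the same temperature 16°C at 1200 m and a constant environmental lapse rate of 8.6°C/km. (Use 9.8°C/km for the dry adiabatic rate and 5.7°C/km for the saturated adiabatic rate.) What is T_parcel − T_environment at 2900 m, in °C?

+2.88°C (parcel warmer than environment)

Parcel:
  1200–1700 m, dry: Δz = 0.5 km ⇒ ΔT = -4.9°C; T = 11.1°C
  1700–2900 m, saturated: Δz = 1.2 km ⇒ ΔT = -6.84°C; T = 4.26°C
Environment:
  1200–2900 m, environment: Δz = 1.7 km ⇒ ΔT = -14.62°C; T = 1.38°C
T_parcel − T_env = 4.26 − 1.38 = +2.88°C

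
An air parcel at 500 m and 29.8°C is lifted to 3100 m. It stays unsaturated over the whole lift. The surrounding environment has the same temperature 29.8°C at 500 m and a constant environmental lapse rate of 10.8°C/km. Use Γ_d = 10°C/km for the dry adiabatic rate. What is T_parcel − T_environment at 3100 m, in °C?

Parcel:
  From 500 m to 3100 m (dry): cools by 10 × 2.6 = 26°C, giving 3.8°C.
Environment:
  From 500 m to 3100 m (environment): cools by 10.8 × 2.6 = 28.08°C, giving 1.72°C.
T_parcel − T_env = 3.8 − 1.72 = +2.08°C

+2.08°C (parcel warmer than environment)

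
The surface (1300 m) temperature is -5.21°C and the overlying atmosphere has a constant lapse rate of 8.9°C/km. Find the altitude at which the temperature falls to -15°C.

Height above start = (-5.21 − (-15)) / 8.9 = 1.1 km
Altitude = 1300 m + 1100 m = 2400 m

2400 m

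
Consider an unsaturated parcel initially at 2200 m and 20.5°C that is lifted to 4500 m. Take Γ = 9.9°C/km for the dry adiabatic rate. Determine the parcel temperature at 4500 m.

2200 → 4500 m (dry adiabatic, 9.9°C/km): ΔT = -9.9 × 2.3 = -22.77°C → T = -2.27°C

-2.27°C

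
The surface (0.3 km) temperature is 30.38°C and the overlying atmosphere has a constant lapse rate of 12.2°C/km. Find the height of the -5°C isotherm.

Height above start = (30.38 − (-5)) / 12.2 = 2.9 km
Altitude = 300 m + 2900 m = 3200 m

3.2 km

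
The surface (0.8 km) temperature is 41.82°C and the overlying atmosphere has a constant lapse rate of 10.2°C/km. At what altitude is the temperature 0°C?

4.9 km

Height above start = (41.82 − 0) / 10.2 = 4.1 km
Altitude = 800 m + 4100 m = 4900 m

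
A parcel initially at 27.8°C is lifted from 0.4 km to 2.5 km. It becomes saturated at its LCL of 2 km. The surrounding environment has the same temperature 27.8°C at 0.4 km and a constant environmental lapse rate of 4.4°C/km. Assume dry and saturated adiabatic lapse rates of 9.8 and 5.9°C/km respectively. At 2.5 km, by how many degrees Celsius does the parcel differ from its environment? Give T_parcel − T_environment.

Parcel:
  400–2000 m, dry: Δz = 1.6 km ⇒ ΔT = -15.68°C; T = 12.12°C
  2000–2500 m, saturated: Δz = 0.5 km ⇒ ΔT = -2.95°C; T = 9.17°C
Environment:
  400–2500 m, environment: Δz = 2.1 km ⇒ ΔT = -9.24°C; T = 18.56°C
T_parcel − T_env = 9.17 − 18.56 = -9.39°C

-9.39°C (parcel cooler than environment)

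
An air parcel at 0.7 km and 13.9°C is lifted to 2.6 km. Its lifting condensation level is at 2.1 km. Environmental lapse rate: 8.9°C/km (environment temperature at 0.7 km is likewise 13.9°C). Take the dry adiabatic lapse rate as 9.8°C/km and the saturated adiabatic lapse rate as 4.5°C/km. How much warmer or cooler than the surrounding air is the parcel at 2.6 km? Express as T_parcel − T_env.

Parcel:
  From 700 m to 2100 m (dry): cools by 9.8 × 1.4 = 13.72°C, giving 0.18°C.
  From 2100 m to 2600 m (saturated): cools by 4.5 × 0.5 = 2.25°C, giving -2.07°C.
Environment:
  From 700 m to 2600 m (environment): cools by 8.9 × 1.9 = 16.91°C, giving -3.01°C.
T_parcel − T_env = -2.07 − (-3.01) = +0.94°C

+0.94°C (parcel warmer than environment)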